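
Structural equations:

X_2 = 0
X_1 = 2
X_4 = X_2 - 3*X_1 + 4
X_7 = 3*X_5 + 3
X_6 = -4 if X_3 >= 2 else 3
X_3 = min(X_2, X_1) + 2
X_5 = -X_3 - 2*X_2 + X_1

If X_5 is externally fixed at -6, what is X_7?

-15

Under do(X_5=-6), the mechanism X_5 = -X_3 - 2*X_2 + X_1 is discarded; X_5 is fixed at -6.
X_7 = 3*X_5 + 3  [with X_5=-6]  = -15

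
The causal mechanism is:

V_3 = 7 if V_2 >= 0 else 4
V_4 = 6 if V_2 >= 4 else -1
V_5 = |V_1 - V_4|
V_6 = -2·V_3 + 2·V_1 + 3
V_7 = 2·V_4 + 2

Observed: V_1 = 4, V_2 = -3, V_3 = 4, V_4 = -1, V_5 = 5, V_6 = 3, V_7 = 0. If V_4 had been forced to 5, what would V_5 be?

1

Intervening sets V_4 = 5 and removes its equation (V_4 = 6 if V_2 >= 4 else -1).
V_5 = |V_1 - V_4|  [with V_1=4, V_4=5]  = 1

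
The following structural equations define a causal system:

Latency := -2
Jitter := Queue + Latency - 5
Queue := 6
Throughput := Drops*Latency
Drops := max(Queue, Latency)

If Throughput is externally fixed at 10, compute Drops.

do(Throughput=10) replaces the equation Throughput := Drops*Latency with the constant Throughput = 10.
Drops is not downstream of the intervention, so its value is determined by the original equations.
Drops = max(Queue, Latency)  [with Queue=6, Latency=-2]  = 6

6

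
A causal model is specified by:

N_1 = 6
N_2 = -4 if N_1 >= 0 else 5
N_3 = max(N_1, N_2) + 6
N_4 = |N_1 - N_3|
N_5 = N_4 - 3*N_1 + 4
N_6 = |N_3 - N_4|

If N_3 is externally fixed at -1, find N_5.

do(N_3=-1) replaces the equation N_3 = max(N_1, N_2) + 6 with the constant N_3 = -1.
N_4 = |N_1 - N_3|  [with N_1=6, N_3=-1]  = 7
N_5 = N_4 - 3*N_1 + 4  [with N_4=7, N_1=6]  = -7

-7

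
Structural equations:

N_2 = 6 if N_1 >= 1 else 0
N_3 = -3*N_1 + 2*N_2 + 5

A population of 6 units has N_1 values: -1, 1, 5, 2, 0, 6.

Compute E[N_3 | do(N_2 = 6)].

10.5

do(N_2=6) breaks N_2's dependence on N_1. With N_2=6 fixed, N_3 across the units is 20, 14, 2, 11, 17, -1, mean 10.5.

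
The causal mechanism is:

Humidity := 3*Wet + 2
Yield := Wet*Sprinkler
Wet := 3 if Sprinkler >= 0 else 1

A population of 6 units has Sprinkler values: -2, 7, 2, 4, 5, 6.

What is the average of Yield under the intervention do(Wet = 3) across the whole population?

11

The intervention sets Wet=3 in all 6 units regardless of Sprinkler. Recomputing Yield per unit gives -6, 21, 6, 12, 15, 18; average 11.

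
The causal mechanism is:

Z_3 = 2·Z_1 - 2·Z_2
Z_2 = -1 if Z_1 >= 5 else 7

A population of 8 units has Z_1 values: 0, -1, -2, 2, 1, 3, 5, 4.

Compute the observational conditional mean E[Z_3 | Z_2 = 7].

-12

Conditioning on Z_2=7 selects the 7 unit(s) with Z_1 ∈ {0, -1, -2, 2, 1, 3, 4}. Their Z_3 values: -14, -16, -18, -10, -12, -8, -6. Mean = -12.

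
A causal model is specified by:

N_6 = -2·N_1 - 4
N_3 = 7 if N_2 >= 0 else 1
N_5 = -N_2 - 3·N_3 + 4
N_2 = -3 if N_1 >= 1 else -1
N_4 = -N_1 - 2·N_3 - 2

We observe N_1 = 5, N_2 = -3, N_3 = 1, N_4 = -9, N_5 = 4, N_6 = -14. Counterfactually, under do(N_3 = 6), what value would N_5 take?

-11

do(N_3=6) replaces the equation N_3 = 7 if N_2 >= 0 else 1 with the constant N_3 = 6.
N_2 = -3 if N_1 >= 1 else -1  [with N_1=5]  = -3
N_5 = -N_2 - 3·N_3 + 4  [with N_2=-3, N_3=6]  = -11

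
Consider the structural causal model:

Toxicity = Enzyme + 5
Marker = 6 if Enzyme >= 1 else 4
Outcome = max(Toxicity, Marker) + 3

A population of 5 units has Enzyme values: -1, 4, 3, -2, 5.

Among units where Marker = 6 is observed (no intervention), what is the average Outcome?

Conditioning on Marker=6 selects the 3 unit(s) with Enzyme ∈ {4, 3, 5}. Their Outcome values: 12, 11, 13. Mean = 12.

12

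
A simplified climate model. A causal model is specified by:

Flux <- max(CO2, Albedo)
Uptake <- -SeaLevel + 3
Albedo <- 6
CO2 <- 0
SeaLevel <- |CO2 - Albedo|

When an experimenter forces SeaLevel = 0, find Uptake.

3

do(SeaLevel=0) replaces the equation SeaLevel <- |CO2 - Albedo| with the constant SeaLevel = 0.
Uptake = -SeaLevel + 3  [with SeaLevel=0]  = 3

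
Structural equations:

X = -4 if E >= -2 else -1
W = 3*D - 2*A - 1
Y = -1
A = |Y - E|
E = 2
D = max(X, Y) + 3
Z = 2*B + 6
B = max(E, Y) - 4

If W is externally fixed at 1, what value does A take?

3

do(W=1) replaces the equation W = 3*D - 2*A - 1 with the constant W = 1.
A is not downstream of the intervention, so its value is determined by the original equations.
A = |Y - E|  [with Y=-1, E=2]  = 3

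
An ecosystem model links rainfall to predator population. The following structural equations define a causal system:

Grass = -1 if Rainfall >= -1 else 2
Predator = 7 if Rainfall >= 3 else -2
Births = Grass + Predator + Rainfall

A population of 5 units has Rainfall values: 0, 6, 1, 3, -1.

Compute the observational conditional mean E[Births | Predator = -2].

-3

E[Births|Predator=-2] averages over only the 3 units with Predator=-2 (Rainfall = 0, 1, -1): Births = -3, -2, -4, mean -3.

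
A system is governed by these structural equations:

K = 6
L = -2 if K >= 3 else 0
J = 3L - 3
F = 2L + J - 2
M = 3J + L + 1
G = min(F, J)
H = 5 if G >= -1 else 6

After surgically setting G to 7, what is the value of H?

Intervening sets G = 7 and removes its equation (G = min(F, J)).
H = 5 if G >= -1 else 6  [with G=7]  = 5

5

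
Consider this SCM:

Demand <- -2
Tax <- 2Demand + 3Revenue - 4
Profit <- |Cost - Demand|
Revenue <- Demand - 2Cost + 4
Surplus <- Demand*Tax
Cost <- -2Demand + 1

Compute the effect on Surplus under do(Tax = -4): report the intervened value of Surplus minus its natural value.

-56

Under do(Tax=-4), the mechanism Tax <- 2Demand + 3Revenue - 4 is discarded; Tax is fixed at -4.
Surplus = Demand*Tax  [with Demand=-2, Tax=-4]  = 8
Without intervention: Cost = -2Demand + 1  [with Demand=-2]  = 5; Revenue = Demand - 2Cost + 4  [with Demand=-2, Cost=5]  = -8; Tax = 2Demand + 3Revenue - 4  [with Demand=-2, Revenue=-8]  = -32; Surplus = Demand*Tax  [with Demand=-2, Tax=-32]  = 64.
Change = 8 − 64 = -56.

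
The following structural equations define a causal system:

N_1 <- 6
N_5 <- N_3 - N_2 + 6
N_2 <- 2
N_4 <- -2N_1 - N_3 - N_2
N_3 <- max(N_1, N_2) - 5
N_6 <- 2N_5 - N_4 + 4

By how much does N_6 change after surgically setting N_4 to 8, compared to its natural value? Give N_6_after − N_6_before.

-23

Under do(N_4=8), the mechanism N_4 <- -2N_1 - N_3 - N_2 is discarded; N_4 is fixed at 8.
N_3 = max(N_1, N_2) - 5  [with N_1=6, N_2=2]  = 1
N_5 = N_3 - N_2 + 6  [with N_3=1, N_2=2]  = 5
N_6 = 2N_5 - N_4 + 4  [with N_5=5, N_4=8]  = 6
Without intervention: N_3 = max(N_1, N_2) - 5  [with N_1=6, N_2=2]  = 1; N_4 = -2N_1 - N_3 - N_2  [with N_1=6, N_3=1, N_2=2]  = -15; N_5 = N_3 - N_2 + 6  [with N_3=1, N_2=2]  = 5; N_6 = 2N_5 - N_4 + 4  [with N_5=5, N_4=-15]  = 29.
Change = 6 − 29 = -23.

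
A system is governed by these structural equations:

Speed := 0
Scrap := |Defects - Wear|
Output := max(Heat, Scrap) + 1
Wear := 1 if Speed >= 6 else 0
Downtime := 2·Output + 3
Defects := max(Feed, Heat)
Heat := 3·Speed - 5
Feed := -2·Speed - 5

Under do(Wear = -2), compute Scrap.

Under do(Wear=-2), the mechanism Wear := 1 if Speed >= 6 else 0 is discarded; Wear is fixed at -2.
Feed = -2·Speed - 5  [with Speed=0]  = -5
Heat = 3·Speed - 5  [with Speed=0]  = -5
Defects = max(Feed, Heat)  [with Feed=-5, Heat=-5]  = -5
Scrap = |Defects - Wear|  [with Defects=-5, Wear=-2]  = 3

3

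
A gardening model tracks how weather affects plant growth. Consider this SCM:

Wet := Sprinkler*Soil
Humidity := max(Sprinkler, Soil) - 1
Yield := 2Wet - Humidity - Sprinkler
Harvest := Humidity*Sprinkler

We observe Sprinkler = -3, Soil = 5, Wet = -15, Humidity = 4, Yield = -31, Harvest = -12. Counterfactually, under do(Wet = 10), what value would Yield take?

19

do(Wet=10) replaces the equation Wet := Sprinkler*Soil with the constant Wet = 10.
Humidity = max(Sprinkler, Soil) - 1  [with Sprinkler=-3, Soil=5]  = 4
Yield = 2Wet - Humidity - Sprinkler  [with Wet=10, Humidity=4, Sprinkler=-3]  = 19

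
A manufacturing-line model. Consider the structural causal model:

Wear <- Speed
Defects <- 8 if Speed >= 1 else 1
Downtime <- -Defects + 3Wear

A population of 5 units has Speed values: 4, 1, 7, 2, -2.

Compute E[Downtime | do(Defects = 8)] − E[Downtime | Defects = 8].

-3.3

do(Defects=8) breaks Defects's dependence on Speed. With Defects=8 fixed, Downtime across the units is 4, -5, 13, -2, -14, mean -0.8.
E[Downtime|Defects=8] averages over only the 4 units with Defects=8 (Speed = 4, 1, 7, 2): Downtime = 4, -5, 13, -2, mean 2.5.
Difference = -0.8 − 2.5 = -3.3.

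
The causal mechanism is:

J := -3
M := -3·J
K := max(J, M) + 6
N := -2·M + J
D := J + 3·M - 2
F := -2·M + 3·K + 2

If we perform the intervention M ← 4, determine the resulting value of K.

The intervention breaks the incoming arrows to M: M := -3·J no longer applies, and M = 4.
K = max(J, M) + 6  [with J=-3, M=4]  = 10

10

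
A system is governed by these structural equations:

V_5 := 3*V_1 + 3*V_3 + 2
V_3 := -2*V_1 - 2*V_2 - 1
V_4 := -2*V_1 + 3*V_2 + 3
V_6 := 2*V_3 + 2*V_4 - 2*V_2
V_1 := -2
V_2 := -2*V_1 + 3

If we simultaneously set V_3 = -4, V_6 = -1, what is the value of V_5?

-16

The joint intervention fixes V_3 = -4, V_6 = -1, removing each variable's own equation.
V_5 = 3*V_1 + 3*V_3 + 2  [with V_1=-2, V_3=-4]  = -16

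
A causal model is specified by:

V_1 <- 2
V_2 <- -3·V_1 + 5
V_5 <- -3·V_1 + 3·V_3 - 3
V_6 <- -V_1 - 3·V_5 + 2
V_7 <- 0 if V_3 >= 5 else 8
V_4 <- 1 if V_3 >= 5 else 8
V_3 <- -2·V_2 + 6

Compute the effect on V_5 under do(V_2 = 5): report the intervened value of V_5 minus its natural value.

-36

do(V_2=5) replaces the equation V_2 <- -3·V_1 + 5 with the constant V_2 = 5.
V_3 = -2·V_2 + 6  [with V_2=5]  = -4
V_5 = -3·V_1 + 3·V_3 - 3  [with V_1=2, V_3=-4]  = -21
Without intervention: V_2 = -3·V_1 + 5  [with V_1=2]  = -1; V_3 = -2·V_2 + 6  [with V_2=-1]  = 8; V_5 = -3·V_1 + 3·V_3 - 3  [with V_1=2, V_3=8]  = 15.
Change = -21 − 15 = -36.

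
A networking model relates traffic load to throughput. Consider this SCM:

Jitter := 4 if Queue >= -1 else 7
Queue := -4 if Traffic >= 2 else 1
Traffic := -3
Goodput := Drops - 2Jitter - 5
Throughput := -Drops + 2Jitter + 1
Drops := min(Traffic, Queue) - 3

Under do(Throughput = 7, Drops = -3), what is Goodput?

-16

The joint intervention fixes Throughput = 7, Drops = -3, removing each variable's own equation.
Queue = -4 if Traffic >= 2 else 1  [with Traffic=-3]  = 1
Jitter = 4 if Queue >= -1 else 7  [with Queue=1]  = 4
Goodput = Drops - 2Jitter - 5  [with Drops=-3, Jitter=4]  = -16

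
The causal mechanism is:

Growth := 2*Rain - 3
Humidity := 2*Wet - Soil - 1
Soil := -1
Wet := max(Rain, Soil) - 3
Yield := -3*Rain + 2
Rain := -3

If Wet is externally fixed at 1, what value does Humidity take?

2

do(Wet=1) replaces the equation Wet := max(Rain, Soil) - 3 with the constant Wet = 1.
Humidity = 2*Wet - Soil - 1  [with Wet=1, Soil=-1]  = 2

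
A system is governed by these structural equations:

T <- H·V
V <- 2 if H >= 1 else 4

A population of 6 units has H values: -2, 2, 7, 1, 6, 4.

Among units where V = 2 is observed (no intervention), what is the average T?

8

Conditioning on V=2 selects the 5 unit(s) with H ∈ {2, 7, 1, 6, 4}. Their T values: 4, 14, 2, 12, 8. Mean = 8.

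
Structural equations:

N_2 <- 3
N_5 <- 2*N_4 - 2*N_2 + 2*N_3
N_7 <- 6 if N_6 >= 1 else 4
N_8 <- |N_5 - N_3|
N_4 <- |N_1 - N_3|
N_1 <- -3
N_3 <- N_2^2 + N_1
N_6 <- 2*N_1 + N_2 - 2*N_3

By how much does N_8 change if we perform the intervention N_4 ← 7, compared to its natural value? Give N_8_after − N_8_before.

do(N_4=7) replaces the equation N_4 <- |N_1 - N_3| with the constant N_4 = 7.
N_3 = N_2^2 + N_1  [with N_2=3, N_1=-3]  = 6
N_5 = 2*N_4 - 2*N_2 + 2*N_3  [with N_4=7, N_2=3, N_3=6]  = 20
N_8 = |N_5 - N_3|  [with N_5=20, N_3=6]  = 14
Without intervention: N_3 = N_2^2 + N_1  [with N_2=3, N_1=-3]  = 6; N_4 = |N_1 - N_3|  [with N_1=-3, N_3=6]  = 9; N_5 = 2*N_4 - 2*N_2 + 2*N_3  [with N_4=9, N_2=3, N_3=6]  = 24; N_8 = |N_5 - N_3|  [with N_5=24, N_3=6]  = 18.
Change = 14 − 18 = -4.

-4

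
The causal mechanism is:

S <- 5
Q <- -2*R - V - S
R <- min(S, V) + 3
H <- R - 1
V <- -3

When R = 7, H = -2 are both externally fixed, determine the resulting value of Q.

-16

The joint intervention fixes R = 7, H = -2, removing each variable's own equation.
Q = -2*R - V - S  [with R=7, V=-3, S=5]  = -16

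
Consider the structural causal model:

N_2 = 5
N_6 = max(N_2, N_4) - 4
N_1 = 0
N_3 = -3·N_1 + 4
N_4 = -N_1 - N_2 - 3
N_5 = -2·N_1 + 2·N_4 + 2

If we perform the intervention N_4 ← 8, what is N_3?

Under do(N_4=8), the mechanism N_4 = -N_1 - N_2 - 3 is discarded; N_4 is fixed at 8.
Since N_3 is not a descendant of the intervened variable, it is unaffected.
N_3 = -3·N_1 + 4  [with N_1=0]  = 4

4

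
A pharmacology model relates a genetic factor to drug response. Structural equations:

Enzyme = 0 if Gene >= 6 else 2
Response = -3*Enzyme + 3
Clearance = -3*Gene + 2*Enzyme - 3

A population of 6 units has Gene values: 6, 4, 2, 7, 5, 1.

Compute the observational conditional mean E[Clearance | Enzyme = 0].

-22.5

E[Clearance|Enzyme=0] averages over only the 2 units with Enzyme=0 (Gene = 6, 7): Clearance = -21, -24, mean -22.5.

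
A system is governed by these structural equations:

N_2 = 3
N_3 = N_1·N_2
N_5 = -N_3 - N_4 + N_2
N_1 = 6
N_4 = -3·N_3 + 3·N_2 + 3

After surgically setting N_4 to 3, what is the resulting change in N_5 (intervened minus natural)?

Intervening sets N_4 = 3 and removes its equation (N_4 = -3·N_3 + 3·N_2 + 3).
N_3 = N_1·N_2  [with N_1=6, N_2=3]  = 18
N_5 = -N_3 - N_4 + N_2  [with N_3=18, N_4=3, N_2=3]  = -18
Without intervention: N_3 = N_1·N_2  [with N_1=6, N_2=3]  = 18; N_4 = -3·N_3 + 3·N_2 + 3  [with N_3=18, N_2=3]  = -42; N_5 = -N_3 - N_4 + N_2  [with N_3=18, N_4=-42, N_2=3]  = 27.
Change = -18 − 27 = -45.

-45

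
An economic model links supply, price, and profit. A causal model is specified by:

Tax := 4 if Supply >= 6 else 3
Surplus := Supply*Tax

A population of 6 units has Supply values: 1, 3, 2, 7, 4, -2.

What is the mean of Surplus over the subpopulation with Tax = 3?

Observing Tax=3 restricts to units where Tax's equation naturally yields 3: Supply ∈ {1, 3, 2, 4, -2}. In that subpopulation Surplus = 3, 9, 6, 12, -6, mean 4.8.

4.8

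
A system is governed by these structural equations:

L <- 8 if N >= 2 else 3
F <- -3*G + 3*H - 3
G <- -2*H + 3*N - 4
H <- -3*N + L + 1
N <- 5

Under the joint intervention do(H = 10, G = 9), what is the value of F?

Setting H = 10, G = 9 by intervention discards those variables' equations.
F = -3*G + 3*H - 3  [with G=9, H=10]  = 0

0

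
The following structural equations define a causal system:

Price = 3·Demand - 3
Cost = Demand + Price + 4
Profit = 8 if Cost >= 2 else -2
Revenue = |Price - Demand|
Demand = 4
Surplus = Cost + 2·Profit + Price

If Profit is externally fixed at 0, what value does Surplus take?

26

The intervention breaks the incoming arrows to Profit: Profit = 8 if Cost >= 2 else -2 no longer applies, and Profit = 0.
Price = 3·Demand - 3  [with Demand=4]  = 9
Cost = Demand + Price + 4  [with Demand=4, Price=9]  = 17
Surplus = Cost + 2·Profit + Price  [with Cost=17, Profit=0, Price=9]  = 26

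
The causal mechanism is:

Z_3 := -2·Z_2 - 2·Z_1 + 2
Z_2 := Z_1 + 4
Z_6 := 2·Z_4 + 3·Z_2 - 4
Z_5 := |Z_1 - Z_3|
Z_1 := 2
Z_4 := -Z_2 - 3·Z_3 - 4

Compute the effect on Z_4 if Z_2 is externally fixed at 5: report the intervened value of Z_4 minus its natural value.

-5

Under do(Z_2=5), the mechanism Z_2 := Z_1 + 4 is discarded; Z_2 is fixed at 5.
Z_3 = -2·Z_2 - 2·Z_1 + 2  [with Z_2=5, Z_1=2]  = -12
Z_4 = -Z_2 - 3·Z_3 - 4  [with Z_2=5, Z_3=-12]  = 27
Without intervention: Z_2 = Z_1 + 4  [with Z_1=2]  = 6; Z_3 = -2·Z_2 - 2·Z_1 + 2  [with Z_2=6, Z_1=2]  = -14; Z_4 = -Z_2 - 3·Z_3 - 4  [with Z_2=6, Z_3=-14]  = 32.
Change = 27 − 32 = -5.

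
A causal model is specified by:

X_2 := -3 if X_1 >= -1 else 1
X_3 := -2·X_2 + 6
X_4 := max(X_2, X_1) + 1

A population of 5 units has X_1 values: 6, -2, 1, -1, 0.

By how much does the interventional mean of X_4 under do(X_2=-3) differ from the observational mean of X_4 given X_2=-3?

-0.7

Under do(X_2=-3), X_2's equation is replaced by X_2=-3 for every unit. Per-unit X_4: 7, -1, 2, 0, 1. Mean = 1.8.
E[X_4|X_2=-3] averages over only the 4 units with X_2=-3 (X_1 = 6, 1, -1, 0): X_4 = 7, 2, 0, 1, mean 2.5.
Difference = 1.8 − 2.5 = -0.7.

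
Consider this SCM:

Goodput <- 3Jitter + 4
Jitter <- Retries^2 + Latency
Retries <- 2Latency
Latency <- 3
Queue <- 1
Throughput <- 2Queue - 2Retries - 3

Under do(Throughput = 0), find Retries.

6

do(Throughput=0) replaces the equation Throughput <- 2Queue - 2Retries - 3 with the constant Throughput = 0.
Retries is not downstream of the intervention, so its value is determined by the original equations.
Retries = 2Latency  [with Latency=3]  = 6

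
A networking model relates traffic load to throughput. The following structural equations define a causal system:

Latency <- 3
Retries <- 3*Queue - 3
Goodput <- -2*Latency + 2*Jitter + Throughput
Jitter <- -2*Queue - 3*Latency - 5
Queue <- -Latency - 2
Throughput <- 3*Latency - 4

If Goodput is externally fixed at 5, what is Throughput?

do(Goodput=5) replaces the equation Goodput <- -2*Latency + 2*Jitter + Throughput with the constant Goodput = 5.
Since Throughput is not a descendant of the intervened variable, it is unaffected.
Throughput = 3*Latency - 4  [with Latency=3]  = 5

5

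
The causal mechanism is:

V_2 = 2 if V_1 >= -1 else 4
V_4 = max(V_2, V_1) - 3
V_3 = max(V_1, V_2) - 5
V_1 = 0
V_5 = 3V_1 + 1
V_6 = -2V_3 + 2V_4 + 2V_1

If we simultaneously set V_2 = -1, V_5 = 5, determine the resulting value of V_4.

-3

The joint intervention fixes V_2 = -1, V_5 = 5, removing each variable's own equation.
V_4 = max(V_2, V_1) - 3  [with V_2=-1, V_1=0]  = -3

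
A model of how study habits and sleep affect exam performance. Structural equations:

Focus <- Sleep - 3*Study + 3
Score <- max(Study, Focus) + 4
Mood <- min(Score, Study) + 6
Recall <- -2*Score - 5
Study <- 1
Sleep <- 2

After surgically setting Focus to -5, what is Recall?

-15

The intervention breaks the incoming arrows to Focus: Focus <- Sleep - 3*Study + 3 no longer applies, and Focus = -5.
Score = max(Study, Focus) + 4  [with Study=1, Focus=-5]  = 5
Recall = -2*Score - 5  [with Score=5]  = -15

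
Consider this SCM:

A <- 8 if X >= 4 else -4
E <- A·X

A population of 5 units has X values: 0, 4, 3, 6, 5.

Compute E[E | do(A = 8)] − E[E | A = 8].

Every unit gets A=8 under the intervention. E values become 0, 32, 24, 48, 40; E[E|do(A=8)] = 28.8.
E[E|A=8] averages over only the 3 units with A=8 (X = 4, 6, 5): E = 32, 48, 40, mean 40.
Difference = 28.8 − 40 = -11.2.

-11.2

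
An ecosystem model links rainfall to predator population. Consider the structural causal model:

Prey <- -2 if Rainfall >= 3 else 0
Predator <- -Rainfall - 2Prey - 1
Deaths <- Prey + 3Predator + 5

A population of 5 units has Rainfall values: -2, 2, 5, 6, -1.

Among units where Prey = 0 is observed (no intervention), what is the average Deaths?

Observing Prey=0 restricts to units where Prey's equation naturally yields 0: Rainfall ∈ {-2, 2, -1}. In that subpopulation Deaths = 8, -4, 5, mean 3.

3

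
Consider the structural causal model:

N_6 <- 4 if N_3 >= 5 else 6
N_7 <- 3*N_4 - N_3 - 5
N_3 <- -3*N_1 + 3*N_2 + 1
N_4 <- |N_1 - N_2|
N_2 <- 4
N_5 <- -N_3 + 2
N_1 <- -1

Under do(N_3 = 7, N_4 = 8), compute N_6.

Setting N_3 = 7, N_4 = 8 by intervention discards those variables' equations.
N_6 = 4 if N_3 >= 5 else 6  [with N_3=7]  = 4

4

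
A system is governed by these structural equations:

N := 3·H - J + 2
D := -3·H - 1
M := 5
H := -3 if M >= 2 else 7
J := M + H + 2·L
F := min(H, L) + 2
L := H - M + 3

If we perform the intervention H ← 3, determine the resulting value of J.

Under do(H=3), the mechanism H := -3 if M >= 2 else 7 is discarded; H is fixed at 3.
L = H - M + 3  [with H=3, M=5]  = 1
J = M + H + 2·L  [with M=5, H=3, L=1]  = 10

10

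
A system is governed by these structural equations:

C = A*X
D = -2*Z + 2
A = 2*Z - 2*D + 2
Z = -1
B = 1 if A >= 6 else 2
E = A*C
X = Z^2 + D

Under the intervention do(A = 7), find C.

35

do(A=7) replaces the equation A = 2*Z - 2*D + 2 with the constant A = 7.
D = -2*Z + 2  [with Z=-1]  = 4
X = Z^2 + D  [with Z=-1, D=4]  = 5
C = A*X  [with A=7, X=5]  = 35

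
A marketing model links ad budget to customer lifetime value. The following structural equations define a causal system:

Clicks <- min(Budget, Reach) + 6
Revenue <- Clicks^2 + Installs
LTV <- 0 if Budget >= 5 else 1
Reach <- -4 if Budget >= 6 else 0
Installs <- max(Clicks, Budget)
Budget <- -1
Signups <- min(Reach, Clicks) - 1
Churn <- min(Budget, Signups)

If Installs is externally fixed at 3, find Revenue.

The intervention breaks the incoming arrows to Installs: Installs <- max(Clicks, Budget) no longer applies, and Installs = 3.
Reach = -4 if Budget >= 6 else 0  [with Budget=-1]  = 0
Clicks = min(Budget, Reach) + 6  [with Budget=-1, Reach=0]  = 5
Revenue = Clicks^2 + Installs  [with Clicks=5, Installs=3]  = 28

28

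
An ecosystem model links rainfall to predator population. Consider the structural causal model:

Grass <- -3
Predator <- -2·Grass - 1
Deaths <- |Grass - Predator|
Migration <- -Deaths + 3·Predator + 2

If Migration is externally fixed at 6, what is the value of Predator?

5

The intervention breaks the incoming arrows to Migration: Migration <- -Deaths + 3·Predator + 2 no longer applies, and Migration = 6.
Since Predator is not a descendant of the intervened variable, it is unaffected.
Predator = -2·Grass - 1  [with Grass=-3]  = 5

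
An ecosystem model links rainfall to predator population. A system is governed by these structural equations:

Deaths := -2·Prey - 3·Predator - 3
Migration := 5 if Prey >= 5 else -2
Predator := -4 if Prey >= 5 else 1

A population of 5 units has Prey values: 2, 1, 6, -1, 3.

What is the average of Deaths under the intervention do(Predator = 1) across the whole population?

The intervention sets Predator=1 in all 5 units regardless of Prey. Recomputing Deaths per unit gives -10, -8, -18, -4, -12; average -10.4.

-10.4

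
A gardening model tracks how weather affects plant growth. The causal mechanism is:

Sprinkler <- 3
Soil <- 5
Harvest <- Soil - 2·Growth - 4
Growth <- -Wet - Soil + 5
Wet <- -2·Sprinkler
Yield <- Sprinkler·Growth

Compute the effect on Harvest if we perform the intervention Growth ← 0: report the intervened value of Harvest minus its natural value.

Under do(Growth=0), the mechanism Growth <- -Wet - Soil + 5 is discarded; Growth is fixed at 0.
Harvest = Soil - 2·Growth - 4  [with Soil=5, Growth=0]  = 1
Without intervention: Wet = -2·Sprinkler  [with Sprinkler=3]  = -6; Growth = -Wet - Soil + 5  [with Wet=-6, Soil=5]  = 6; Harvest = Soil - 2·Growth - 4  [with Soil=5, Growth=6]  = -11.
Change = 1 − (-11) = 12.

12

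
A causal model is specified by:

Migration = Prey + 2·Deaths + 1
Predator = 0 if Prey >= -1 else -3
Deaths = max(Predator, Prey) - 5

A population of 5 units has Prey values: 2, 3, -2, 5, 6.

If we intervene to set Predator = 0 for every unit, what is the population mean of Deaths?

Every unit gets Predator=0 under the intervention. Deaths values become -3, -2, -5, 0, 1; E[Deaths|do(Predator=0)] = -1.8.

-1.8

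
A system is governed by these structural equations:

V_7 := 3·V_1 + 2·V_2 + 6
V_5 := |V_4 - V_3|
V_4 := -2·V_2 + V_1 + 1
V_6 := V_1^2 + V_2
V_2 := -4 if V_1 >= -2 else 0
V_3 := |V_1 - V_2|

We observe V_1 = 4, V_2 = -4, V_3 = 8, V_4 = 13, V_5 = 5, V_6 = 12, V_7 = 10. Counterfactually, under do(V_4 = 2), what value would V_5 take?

Intervening sets V_4 = 2 and removes its equation (V_4 := -2·V_2 + V_1 + 1).
V_2 = -4 if V_1 >= -2 else 0  [with V_1=4]  = -4
V_3 = |V_1 - V_2|  [with V_1=4, V_2=-4]  = 8
V_5 = |V_4 - V_3|  [with V_4=2, V_3=8]  = 6

6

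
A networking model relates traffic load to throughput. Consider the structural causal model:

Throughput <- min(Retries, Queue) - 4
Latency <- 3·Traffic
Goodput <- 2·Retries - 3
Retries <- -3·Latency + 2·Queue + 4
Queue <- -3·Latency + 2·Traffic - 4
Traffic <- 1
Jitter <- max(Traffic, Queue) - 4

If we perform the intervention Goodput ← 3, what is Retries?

-27

Under do(Goodput=3), the mechanism Goodput <- 2·Retries - 3 is discarded; Goodput is fixed at 3.
Since Retries is not a descendant of the intervened variable, it is unaffected.
Latency = 3·Traffic  [with Traffic=1]  = 3
Queue = -3·Latency + 2·Traffic - 4  [with Latency=3, Traffic=1]  = -11
Retries = -3·Latency + 2·Queue + 4  [with Latency=3, Queue=-11]  = -27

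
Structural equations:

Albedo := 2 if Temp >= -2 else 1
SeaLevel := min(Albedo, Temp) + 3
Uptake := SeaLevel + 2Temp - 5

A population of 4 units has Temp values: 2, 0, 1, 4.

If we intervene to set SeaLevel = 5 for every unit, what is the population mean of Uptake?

do(SeaLevel=5) breaks SeaLevel's dependence on Temp. With SeaLevel=5 fixed, Uptake across the units is 4, 0, 2, 8, mean 3.5.

3.5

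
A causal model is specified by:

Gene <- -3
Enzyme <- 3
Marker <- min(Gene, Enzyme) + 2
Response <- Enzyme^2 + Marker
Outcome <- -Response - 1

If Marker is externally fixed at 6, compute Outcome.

do(Marker=6) replaces the equation Marker <- min(Gene, Enzyme) + 2 with the constant Marker = 6.
Response = Enzyme^2 + Marker  [with Enzyme=3, Marker=6]  = 15
Outcome = -Response - 1  [with Response=15]  = -16

-16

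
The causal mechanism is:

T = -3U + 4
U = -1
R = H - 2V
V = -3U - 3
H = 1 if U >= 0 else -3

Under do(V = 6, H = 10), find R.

The joint intervention fixes V = 6, H = 10, removing each variable's own equation.
R = H - 2V  [with H=10, V=6]  = -2

-2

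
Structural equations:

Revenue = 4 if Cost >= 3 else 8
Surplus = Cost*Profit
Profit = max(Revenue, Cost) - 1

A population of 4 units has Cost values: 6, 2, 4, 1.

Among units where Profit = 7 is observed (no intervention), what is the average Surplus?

10.5

Conditioning on Profit=7 selects the 2 unit(s) with Cost ∈ {2, 1}. Their Surplus values: 14, 7. Mean = 10.5.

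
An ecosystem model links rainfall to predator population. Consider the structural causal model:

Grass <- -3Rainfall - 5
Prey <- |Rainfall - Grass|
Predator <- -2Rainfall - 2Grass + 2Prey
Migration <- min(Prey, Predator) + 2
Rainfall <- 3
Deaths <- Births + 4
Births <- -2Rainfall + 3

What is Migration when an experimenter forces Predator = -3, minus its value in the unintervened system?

The intervention breaks the incoming arrows to Predator: Predator <- -2Rainfall - 2Grass + 2Prey no longer applies, and Predator = -3.
Grass = -3Rainfall - 5  [with Rainfall=3]  = -14
Prey = |Rainfall - Grass|  [with Rainfall=3, Grass=-14]  = 17
Migration = min(Prey, Predator) + 2  [with Prey=17, Predator=-3]  = -1
Without intervention: Grass = -3Rainfall - 5  [with Rainfall=3]  = -14; Prey = |Rainfall - Grass|  [with Rainfall=3, Grass=-14]  = 17; Predator = -2Rainfall - 2Grass + 2Prey  [with Rainfall=3, Grass=-14, Prey=17]  = 56; Migration = min(Prey, Predator) + 2  [with Prey=17, Predator=56]  = 19.
Change = -1 − 19 = -20.

-20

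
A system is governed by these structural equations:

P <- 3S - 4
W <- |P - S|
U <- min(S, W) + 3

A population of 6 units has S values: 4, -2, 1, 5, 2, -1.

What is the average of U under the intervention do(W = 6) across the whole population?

4.5

Under do(W=6), W's equation is replaced by W=6 for every unit. Per-unit U: 7, 1, 4, 8, 5, 2. Mean = 4.5.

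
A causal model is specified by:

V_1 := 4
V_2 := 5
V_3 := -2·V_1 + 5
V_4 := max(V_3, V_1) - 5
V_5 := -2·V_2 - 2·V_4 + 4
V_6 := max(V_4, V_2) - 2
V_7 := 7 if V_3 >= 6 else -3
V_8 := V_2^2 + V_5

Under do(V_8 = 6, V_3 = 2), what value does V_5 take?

-4

The joint intervention fixes V_8 = 6, V_3 = 2, removing each variable's own equation.
V_4 = max(V_3, V_1) - 5  [with V_3=2, V_1=4]  = -1
V_5 = -2·V_2 - 2·V_4 + 4  [with V_2=5, V_4=-1]  = -4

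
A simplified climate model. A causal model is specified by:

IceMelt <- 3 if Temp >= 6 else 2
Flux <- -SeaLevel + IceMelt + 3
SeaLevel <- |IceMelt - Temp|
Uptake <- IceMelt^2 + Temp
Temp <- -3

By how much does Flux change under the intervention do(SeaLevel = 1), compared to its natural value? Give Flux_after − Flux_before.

The intervention breaks the incoming arrows to SeaLevel: SeaLevel <- |IceMelt - Temp| no longer applies, and SeaLevel = 1.
IceMelt = 3 if Temp >= 6 else 2  [with Temp=-3]  = 2
Flux = -SeaLevel + IceMelt + 3  [with SeaLevel=1, IceMelt=2]  = 4
Without intervention: IceMelt = 3 if Temp >= 6 else 2  [with Temp=-3]  = 2; SeaLevel = |IceMelt - Temp|  [with IceMelt=2, Temp=-3]  = 5; Flux = -SeaLevel + IceMelt + 3  [with SeaLevel=5, IceMelt=2]  = 0.
Change = 4 − 0 = 4.

4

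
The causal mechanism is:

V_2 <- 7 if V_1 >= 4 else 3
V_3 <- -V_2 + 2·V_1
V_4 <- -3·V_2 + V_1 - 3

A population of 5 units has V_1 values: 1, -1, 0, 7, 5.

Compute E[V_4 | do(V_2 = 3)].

Every unit gets V_2=3 under the intervention. V_4 values become -11, -13, -12, -5, -7; E[V_4|do(V_2=3)] = -9.6.

-9.6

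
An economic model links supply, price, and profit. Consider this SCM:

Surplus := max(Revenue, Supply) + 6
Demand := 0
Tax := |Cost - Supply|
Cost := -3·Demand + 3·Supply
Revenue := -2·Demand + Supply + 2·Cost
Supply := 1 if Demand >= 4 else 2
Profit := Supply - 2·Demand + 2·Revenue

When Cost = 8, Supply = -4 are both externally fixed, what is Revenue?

12

The joint intervention fixes Cost = 8, Supply = -4, removing each variable's own equation.
Revenue = -2·Demand + Supply + 2·Cost  [with Demand=0, Supply=-4, Cost=8]  = 12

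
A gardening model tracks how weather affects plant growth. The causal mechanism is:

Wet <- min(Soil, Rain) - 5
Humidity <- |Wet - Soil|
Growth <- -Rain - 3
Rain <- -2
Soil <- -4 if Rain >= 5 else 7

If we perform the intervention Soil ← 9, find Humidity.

do(Soil=9) replaces the equation Soil <- -4 if Rain >= 5 else 7 with the constant Soil = 9.
Wet = min(Soil, Rain) - 5  [with Soil=9, Rain=-2]  = -7
Humidity = |Wet - Soil|  [with Wet=-7, Soil=9]  = 16

16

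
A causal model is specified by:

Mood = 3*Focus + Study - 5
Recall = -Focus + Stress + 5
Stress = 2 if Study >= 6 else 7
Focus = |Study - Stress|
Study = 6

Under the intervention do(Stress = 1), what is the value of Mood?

16

Under do(Stress=1), the mechanism Stress = 2 if Study >= 6 else 7 is discarded; Stress is fixed at 1.
Focus = |Study - Stress|  [with Study=6, Stress=1]  = 5
Mood = 3*Focus + Study - 5  [with Focus=5, Study=6]  = 16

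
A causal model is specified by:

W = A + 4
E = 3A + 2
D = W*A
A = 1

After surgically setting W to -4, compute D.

-4

Under do(W=-4), the mechanism W = A + 4 is discarded; W is fixed at -4.
D = W*A  [with W=-4, A=1]  = -4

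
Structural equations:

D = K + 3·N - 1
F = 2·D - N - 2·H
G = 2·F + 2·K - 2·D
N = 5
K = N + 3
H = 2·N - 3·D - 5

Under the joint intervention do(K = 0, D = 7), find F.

Under do(K = 0, D = 7), each intervened variable's structural equation is replaced by its fixed value.
H = 2·N - 3·D - 5  [with N=5, D=7]  = -16
F = 2·D - N - 2·H  [with D=7, N=5, H=-16]  = 41

41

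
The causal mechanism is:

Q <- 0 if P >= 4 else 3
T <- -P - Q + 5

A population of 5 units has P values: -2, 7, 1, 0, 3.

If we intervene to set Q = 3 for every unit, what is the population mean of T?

0.2

The intervention sets Q=3 in all 5 units regardless of P. Recomputing T per unit gives 4, -5, 1, 2, -1; average 0.2.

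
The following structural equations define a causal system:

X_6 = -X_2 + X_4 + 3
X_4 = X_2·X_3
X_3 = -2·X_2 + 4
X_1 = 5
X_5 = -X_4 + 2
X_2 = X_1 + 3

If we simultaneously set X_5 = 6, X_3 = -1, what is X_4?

-8

Under do(X_5 = 6, X_3 = -1), each intervened variable's structural equation is replaced by its fixed value.
X_2 = X_1 + 3  [with X_1=5]  = 8
X_4 = X_2·X_3  [with X_2=8, X_3=-1]  = -8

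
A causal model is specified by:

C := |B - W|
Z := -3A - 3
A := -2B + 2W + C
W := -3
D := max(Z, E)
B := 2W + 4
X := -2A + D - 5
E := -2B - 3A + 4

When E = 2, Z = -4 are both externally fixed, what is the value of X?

-1

Under do(E = 2, Z = -4), each intervened variable's structural equation is replaced by its fixed value.
B = 2W + 4  [with W=-3]  = -2
C = |B - W|  [with B=-2, W=-3]  = 1
A = -2B + 2W + C  [with B=-2, W=-3, C=1]  = -1
D = max(Z, E)  [with Z=-4, E=2]  = 2
X = -2A + D - 5  [with A=-1, D=2]  = -1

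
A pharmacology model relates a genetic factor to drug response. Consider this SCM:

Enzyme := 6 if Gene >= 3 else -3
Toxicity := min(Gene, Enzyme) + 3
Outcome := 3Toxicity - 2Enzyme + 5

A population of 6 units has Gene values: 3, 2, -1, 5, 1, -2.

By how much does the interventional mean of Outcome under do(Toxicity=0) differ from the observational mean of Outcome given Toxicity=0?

Under do(Toxicity=0), Toxicity's equation is replaced by Toxicity=0 for every unit. Per-unit Outcome: -7, 11, 11, -7, 11, 11. Mean = 5.
Conditioning on Toxicity=0 selects the 4 unit(s) with Gene ∈ {2, -1, 1, -2}. Their Outcome values: 11, 11, 11, 11. Mean = 11.
Difference = 5 − 11 = -6.

-6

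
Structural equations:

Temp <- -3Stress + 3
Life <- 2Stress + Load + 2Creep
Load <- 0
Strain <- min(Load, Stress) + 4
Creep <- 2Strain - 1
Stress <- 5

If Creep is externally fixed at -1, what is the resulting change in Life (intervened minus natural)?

-16

The intervention breaks the incoming arrows to Creep: Creep <- 2Strain - 1 no longer applies, and Creep = -1.
Life = 2Stress + Load + 2Creep  [with Stress=5, Load=0, Creep=-1]  = 8
Without intervention: Strain = min(Load, Stress) + 4  [with Load=0, Stress=5]  = 4; Creep = 2Strain - 1  [with Strain=4]  = 7; Life = 2Stress + Load + 2Creep  [with Stress=5, Load=0, Creep=7]  = 24.
Change = 8 − 24 = -16.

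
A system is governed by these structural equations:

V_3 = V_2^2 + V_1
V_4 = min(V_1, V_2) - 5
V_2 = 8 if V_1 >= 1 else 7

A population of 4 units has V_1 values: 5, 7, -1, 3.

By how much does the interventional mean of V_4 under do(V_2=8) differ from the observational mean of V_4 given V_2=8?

do(V_2=8) breaks V_2's dependence on V_1. With V_2=8 fixed, V_4 across the units is 0, 2, -6, -2, mean -1.5.
Conditioning on V_2=8 selects the 3 unit(s) with V_1 ∈ {5, 7, 3}. Their V_4 values: 0, 2, -2. Mean = 0.
Difference = -1.5 − 0 = -1.5.

-1.5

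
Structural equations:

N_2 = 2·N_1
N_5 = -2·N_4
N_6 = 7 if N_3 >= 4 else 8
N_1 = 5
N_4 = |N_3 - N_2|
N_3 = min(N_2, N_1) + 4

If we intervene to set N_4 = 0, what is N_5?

0

Intervening sets N_4 = 0 and removes its equation (N_4 = |N_3 - N_2|).
N_5 = -2·N_4  [with N_4=0]  = 0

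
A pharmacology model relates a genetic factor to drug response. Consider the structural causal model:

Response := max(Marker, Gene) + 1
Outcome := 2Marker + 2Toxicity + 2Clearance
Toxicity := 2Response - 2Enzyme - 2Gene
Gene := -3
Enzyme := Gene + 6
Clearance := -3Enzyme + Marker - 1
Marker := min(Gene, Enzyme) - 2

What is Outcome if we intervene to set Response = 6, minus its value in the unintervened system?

32

The intervention breaks the incoming arrows to Response: Response := max(Marker, Gene) + 1 no longer applies, and Response = 6.
Enzyme = Gene + 6  [with Gene=-3]  = 3
Marker = min(Gene, Enzyme) - 2  [with Gene=-3, Enzyme=3]  = -5
Toxicity = 2Response - 2Enzyme - 2Gene  [with Response=6, Enzyme=3, Gene=-3]  = 12
Clearance = -3Enzyme + Marker - 1  [with Enzyme=3, Marker=-5]  = -15
Outcome = 2Marker + 2Toxicity + 2Clearance  [with Marker=-5, Toxicity=12, Clearance=-15]  = -16
Without intervention: Enzyme = Gene + 6  [with Gene=-3]  = 3; Marker = min(Gene, Enzyme) - 2  [with Gene=-3, Enzyme=3]  = -5; Response = max(Marker, Gene) + 1  [with Marker=-5, Gene=-3]  = -2; Toxicity = 2Response - 2Enzyme - 2Gene  [with Response=-2, Enzyme=3, Gene=-3]  = -4; Clearance = -3Enzyme + Marker - 1  [with Enzyme=3, Marker=-5]  = -15; Outcome = 2Marker + 2Toxicity + 2Clearance  [with Marker=-5, Toxicity=-4, Clearance=-15]  = -48.
Change = -16 − (-48) = 32.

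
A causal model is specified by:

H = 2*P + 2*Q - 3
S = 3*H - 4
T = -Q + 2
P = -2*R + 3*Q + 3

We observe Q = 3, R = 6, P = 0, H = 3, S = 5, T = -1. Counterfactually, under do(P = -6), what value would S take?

do(P=-6) replaces the equation P = -2*R + 3*Q + 3 with the constant P = -6.
H = 2*P + 2*Q - 3  [with P=-6, Q=3]  = -9
S = 3*H - 4  [with H=-9]  = -31

-31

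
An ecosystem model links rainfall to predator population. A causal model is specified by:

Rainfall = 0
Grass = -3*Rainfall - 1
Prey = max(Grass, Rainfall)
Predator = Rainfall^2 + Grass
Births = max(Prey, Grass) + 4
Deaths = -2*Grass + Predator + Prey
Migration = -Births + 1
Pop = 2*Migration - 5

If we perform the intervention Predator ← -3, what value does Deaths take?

Under do(Predator=-3), the mechanism Predator = Rainfall^2 + Grass is discarded; Predator is fixed at -3.
Grass = -3*Rainfall - 1  [with Rainfall=0]  = -1
Prey = max(Grass, Rainfall)  [with Grass=-1, Rainfall=0]  = 0
Deaths = -2*Grass + Predator + Prey  [with Grass=-1, Predator=-3, Prey=0]  = -1

-1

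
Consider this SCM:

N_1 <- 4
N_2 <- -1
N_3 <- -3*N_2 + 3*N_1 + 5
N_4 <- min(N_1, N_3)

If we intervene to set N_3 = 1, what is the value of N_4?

The intervention breaks the incoming arrows to N_3: N_3 <- -3*N_2 + 3*N_1 + 5 no longer applies, and N_3 = 1.
N_4 = min(N_1, N_3)  [with N_1=4, N_3=1]  = 1

1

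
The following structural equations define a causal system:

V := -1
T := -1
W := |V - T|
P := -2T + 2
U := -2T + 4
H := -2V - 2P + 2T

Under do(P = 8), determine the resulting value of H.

Under do(P=8), the mechanism P := -2T + 2 is discarded; P is fixed at 8.
H = -2V - 2P + 2T  [with V=-1, P=8, T=-1]  = -16

-16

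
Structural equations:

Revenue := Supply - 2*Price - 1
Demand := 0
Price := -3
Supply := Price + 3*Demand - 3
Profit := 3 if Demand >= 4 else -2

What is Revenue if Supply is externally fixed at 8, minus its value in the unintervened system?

14

The intervention breaks the incoming arrows to Supply: Supply := Price + 3*Demand - 3 no longer applies, and Supply = 8.
Revenue = Supply - 2*Price - 1  [with Supply=8, Price=-3]  = 13
Without intervention: Supply = Price + 3*Demand - 3  [with Price=-3, Demand=0]  = -6; Revenue = Supply - 2*Price - 1  [with Supply=-6, Price=-3]  = -1.
Change = 13 − (-1) = 14.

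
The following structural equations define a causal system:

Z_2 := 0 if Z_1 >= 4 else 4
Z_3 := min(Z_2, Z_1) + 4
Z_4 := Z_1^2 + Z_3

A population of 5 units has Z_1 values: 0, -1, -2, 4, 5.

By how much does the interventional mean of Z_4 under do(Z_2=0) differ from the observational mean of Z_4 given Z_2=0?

do(Z_2=0) breaks Z_2's dependence on Z_1. With Z_2=0 fixed, Z_4 across the units is 4, 4, 6, 20, 29, mean 12.6.
E[Z_4|Z_2=0] averages over only the 2 units with Z_2=0 (Z_1 = 4, 5): Z_4 = 20, 29, mean 24.5.
Difference = 12.6 − 24.5 = -11.9.

-11.9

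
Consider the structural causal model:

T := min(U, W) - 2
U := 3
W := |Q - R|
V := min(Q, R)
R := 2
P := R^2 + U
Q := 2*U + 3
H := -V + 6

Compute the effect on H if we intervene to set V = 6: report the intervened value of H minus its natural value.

-4

Under do(V=6), the mechanism V := min(Q, R) is discarded; V is fixed at 6.
H = -V + 6  [with V=6]  = 0
Without intervention: Q = 2*U + 3  [with U=3]  = 9; V = min(Q, R)  [with Q=9, R=2]  = 2; H = -V + 6  [with V=2]  = 4.
Change = 0 − 4 = -4.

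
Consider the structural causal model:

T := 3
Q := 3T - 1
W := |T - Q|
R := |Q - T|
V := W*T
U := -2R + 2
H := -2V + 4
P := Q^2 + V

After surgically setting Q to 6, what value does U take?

-4

Under do(Q=6), the mechanism Q := 3T - 1 is discarded; Q is fixed at 6.
R = |Q - T|  [with Q=6, T=3]  = 3
U = -2R + 2  [with R=3]  = -4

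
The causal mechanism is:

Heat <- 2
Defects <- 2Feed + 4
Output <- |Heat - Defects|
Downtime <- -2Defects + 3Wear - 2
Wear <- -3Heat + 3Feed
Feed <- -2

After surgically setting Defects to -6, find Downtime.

-26

Under do(Defects=-6), the mechanism Defects <- 2Feed + 4 is discarded; Defects is fixed at -6.
Wear = -3Heat + 3Feed  [with Heat=2, Feed=-2]  = -12
Downtime = -2Defects + 3Wear - 2  [with Defects=-6, Wear=-12]  = -26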